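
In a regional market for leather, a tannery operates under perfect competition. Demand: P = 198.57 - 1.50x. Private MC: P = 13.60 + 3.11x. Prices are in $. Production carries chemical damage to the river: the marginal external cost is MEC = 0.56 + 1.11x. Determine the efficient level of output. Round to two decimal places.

Social marginal cost = private MC + MEC = 14.16 + 4.22x.
Set SMC = demand: 14.16 + 4.22x = 198.57 - 1.50x → x* = 32.2395.

x* = 32.24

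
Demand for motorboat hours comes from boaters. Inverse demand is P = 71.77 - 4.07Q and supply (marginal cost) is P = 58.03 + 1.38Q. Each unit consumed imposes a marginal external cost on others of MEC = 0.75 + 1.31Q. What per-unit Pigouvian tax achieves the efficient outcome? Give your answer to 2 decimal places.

tax = 3.27 per unit

Social marginal benefit = demand − MEC = 71.02 - 5.38Q.
Set SMB = MC: 71.02 - 5.38Q = 58.03 + 1.38Q → Q* = 1.9216.
The Pigouvian tax equals MEC at Q*: 0.75 + 1.31×1.9216 = 3.2673.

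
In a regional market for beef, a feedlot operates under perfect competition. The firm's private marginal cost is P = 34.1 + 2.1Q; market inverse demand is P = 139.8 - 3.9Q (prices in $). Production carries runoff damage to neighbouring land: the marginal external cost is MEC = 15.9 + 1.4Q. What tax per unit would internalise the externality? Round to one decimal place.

Social marginal cost = private MC + MEC = 50.0 + 3.5Q.
Set SMC = demand: 50.0 + 3.5Q = 139.8 - 3.9Q → Q* = 12.1351.
The Pigouvian tax equals MEC at Q*: 15.9 + 1.4×12.1351 = 32.8891.

tax = $32.9 per unit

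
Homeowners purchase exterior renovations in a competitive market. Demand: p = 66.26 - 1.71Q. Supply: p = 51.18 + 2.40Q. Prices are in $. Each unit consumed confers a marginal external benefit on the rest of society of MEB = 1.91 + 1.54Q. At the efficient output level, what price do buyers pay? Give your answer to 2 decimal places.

P = $54.96

Social marginal benefit = demand + MEB = 68.17 - 0.17Q.
Set SMB = MC: 68.17 - 0.17Q = 51.18 + 2.40Q → Q* = 6.6109.
Consumer price on the demand curve at Q*: 66.26 − 1.71×6.6109 = 54.9554.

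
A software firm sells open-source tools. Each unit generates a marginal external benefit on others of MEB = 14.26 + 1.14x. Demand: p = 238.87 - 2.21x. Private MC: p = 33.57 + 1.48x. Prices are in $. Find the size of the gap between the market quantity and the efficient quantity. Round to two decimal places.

Market equilibrium (private): 33.57 + 1.48x = 238.87 - 2.21x → x_m = 55.6369.
Social marginal cost = private MC − MEB = 19.31 + 0.34x.
Set SMC = demand: 19.31 + 0.34x = 238.87 - 2.21x → x* = 86.1020.
Gap = |55.6369 − 86.1020| = 30.4651.

30.47 units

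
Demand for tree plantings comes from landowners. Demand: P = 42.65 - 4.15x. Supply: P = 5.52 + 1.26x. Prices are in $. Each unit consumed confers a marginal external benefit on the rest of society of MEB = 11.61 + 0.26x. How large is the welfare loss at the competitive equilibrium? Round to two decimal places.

Market equilibrium (private): 5.52 + 1.26x = 42.65 - 4.15x → x_m = 6.8632.
Social marginal benefit = demand + MEB = 54.26 - 3.89x.
Set SMB = MC: 54.26 - 3.89x = 5.52 + 1.26x → x* = 9.4641.
Between x* and x_m the wedge SMB − MC runs linearly from 0 to MEB(x_m), so the loss is a triangle.
DWL = ½ × 2.6009 × 13.3944 = 17.4187.

DWL = $17.42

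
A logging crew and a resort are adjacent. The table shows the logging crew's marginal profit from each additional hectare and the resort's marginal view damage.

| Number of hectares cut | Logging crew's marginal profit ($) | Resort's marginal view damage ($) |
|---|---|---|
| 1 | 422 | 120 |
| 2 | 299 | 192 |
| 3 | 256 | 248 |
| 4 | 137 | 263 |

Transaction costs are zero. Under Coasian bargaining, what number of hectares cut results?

3

Bargaining reaches the level where marginal profit last exceeds marginal view damage.
That holds through level 3 (256 ≥ 248) but not at 4 (137 < 263).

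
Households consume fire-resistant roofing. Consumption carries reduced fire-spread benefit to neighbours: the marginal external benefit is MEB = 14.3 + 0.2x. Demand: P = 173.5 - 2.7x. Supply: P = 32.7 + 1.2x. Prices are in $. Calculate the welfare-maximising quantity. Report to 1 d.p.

x* = 41.9

Social marginal benefit = demand + MEB = 187.8 - 2.5x.
Set SMB = MC: 187.8 - 2.5x = 32.7 + 1.2x → x* = 41.9189.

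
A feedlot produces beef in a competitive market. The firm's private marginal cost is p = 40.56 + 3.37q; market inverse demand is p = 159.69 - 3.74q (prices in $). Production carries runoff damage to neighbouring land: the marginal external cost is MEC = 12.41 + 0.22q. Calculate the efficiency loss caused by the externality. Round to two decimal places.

Market equilibrium (private): 40.56 + 3.37q = 159.69 - 3.74q → q_m = 16.7553.
Social marginal cost = private MC + MEC = 52.97 + 3.59q.
Set SMC = demand: 52.97 + 3.59q = 159.69 - 3.74q → q* = 14.5593.
The loss is the area between SMC and demand from q* to q_m; with linear curves that's a triangle of height MEC(q_m).
DWL = ½ × 2.1960 × 16.0962 = 17.6736.

DWL = $17.67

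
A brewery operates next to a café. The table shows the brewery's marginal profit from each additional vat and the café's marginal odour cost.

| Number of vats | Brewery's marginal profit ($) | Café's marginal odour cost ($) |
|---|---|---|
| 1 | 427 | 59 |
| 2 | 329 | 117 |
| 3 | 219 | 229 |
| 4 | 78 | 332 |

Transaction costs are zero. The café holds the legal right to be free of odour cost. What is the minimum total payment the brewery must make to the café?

$176

Efficient level: marginal profit ≥ marginal odour cost through level 2, so k* = 2.
With the café holding the right, the brewery must at least compensate total damage at k*: 59 + 117 = 176.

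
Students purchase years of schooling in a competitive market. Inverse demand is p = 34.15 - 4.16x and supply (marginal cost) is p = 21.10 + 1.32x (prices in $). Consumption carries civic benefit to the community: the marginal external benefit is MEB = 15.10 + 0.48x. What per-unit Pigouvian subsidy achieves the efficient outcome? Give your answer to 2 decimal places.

Social marginal benefit = demand + MEB = 49.25 - 3.68x.
Set SMB = MC: 49.25 - 3.68x = 21.10 + 1.32x → x* = 5.6300.
The Pigouvian subsidy equals MEB at x*: 15.10 + 0.48×5.6300 = 17.8024.

subsidy = $17.80 per unit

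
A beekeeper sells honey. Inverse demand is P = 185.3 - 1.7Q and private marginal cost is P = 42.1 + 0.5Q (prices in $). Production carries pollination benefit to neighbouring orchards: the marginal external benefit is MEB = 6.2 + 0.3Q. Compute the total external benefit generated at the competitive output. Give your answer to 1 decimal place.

$1039.1

Market equilibrium (private): 42.1 + 0.5Q = 185.3 - 1.7Q → Q_m = 65.0909.
Total external benefit = ∫₀^{Q_m} (6.2 + 0.3Q) dQ = 6.2×65.0909 + ½×0.3×65.0909² = 1039.0874.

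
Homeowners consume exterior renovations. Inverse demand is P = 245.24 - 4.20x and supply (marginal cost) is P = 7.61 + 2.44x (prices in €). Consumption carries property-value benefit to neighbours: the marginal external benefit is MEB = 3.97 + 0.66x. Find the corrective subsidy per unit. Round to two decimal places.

subsidy = €30.63 per unit

Social marginal benefit = demand + MEB = 249.21 - 3.54x.
Set SMB = MC: 249.21 - 3.54x = 7.61 + 2.44x → x* = 40.4013.
The Pigouvian subsidy equals MEB at x*: 3.97 + 0.66×40.4013 = 30.6349.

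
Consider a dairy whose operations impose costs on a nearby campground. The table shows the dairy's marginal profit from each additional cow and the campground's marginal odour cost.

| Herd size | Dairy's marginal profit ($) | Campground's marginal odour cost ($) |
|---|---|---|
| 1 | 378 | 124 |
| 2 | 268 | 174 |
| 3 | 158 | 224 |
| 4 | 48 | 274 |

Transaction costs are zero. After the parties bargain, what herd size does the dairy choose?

2

Bargaining reaches the level where marginal profit last exceeds marginal odour cost.
That holds through level 2 (268 ≥ 174) but not at 3 (158 < 224).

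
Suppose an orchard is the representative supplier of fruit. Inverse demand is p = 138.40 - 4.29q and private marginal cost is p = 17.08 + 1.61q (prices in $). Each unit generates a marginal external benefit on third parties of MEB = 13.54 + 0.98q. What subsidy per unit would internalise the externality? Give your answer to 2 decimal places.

subsidy = $40.40 per unit

Social marginal cost = private MC − MEB = 3.54 + 0.63q.
Set SMC = demand: 3.54 + 0.63q = 138.40 - 4.29q → q* = 27.4106.
The Pigouvian subsidy equals MEB at q*: 13.54 + 0.98×27.4106 = 40.4024.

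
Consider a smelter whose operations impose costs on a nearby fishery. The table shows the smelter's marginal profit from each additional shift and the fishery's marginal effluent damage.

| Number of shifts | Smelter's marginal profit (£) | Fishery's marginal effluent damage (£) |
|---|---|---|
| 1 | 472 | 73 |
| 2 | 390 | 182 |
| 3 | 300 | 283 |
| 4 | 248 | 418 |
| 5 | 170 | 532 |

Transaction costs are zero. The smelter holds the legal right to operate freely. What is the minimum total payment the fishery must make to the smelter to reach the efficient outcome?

£418

Left alone the smelter would choose level 5 (marginal profit stays positive).
Efficient level: k* = 3 (marginal profit ≥ marginal effluent damage through 3).
The fishery must at least cover the smelter's forgone profit from cutting 5→3: 248 + 170 = 418.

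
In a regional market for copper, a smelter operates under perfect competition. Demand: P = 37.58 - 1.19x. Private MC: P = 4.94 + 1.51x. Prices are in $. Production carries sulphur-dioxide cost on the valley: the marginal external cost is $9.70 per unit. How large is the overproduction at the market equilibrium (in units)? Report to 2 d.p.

3.59 units

Market equilibrium (private): 4.94 + 1.51x = 37.58 - 1.19x → x_m = 12.0889.
Social marginal cost = private MC + MEC = 14.64 + 1.51x.
Set SMC = demand: 14.64 + 1.51x = 37.58 - 1.19x → x* = 8.4963.
Gap = |12.0889 − 8.4963| = 3.5926.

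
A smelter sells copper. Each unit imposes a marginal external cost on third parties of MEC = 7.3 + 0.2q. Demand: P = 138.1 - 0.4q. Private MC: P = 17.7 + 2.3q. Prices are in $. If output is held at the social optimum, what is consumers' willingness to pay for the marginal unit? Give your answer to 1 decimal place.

P = $122.5

Social marginal cost = private MC + MEC = 25.0 + 2.5q.
Set SMC = demand: 25.0 + 2.5q = 138.1 - 0.4q → q* = 39.0000.
Consumer price on the demand curve at q*: 138.1 − 0.4×39.0000 = 122.5000.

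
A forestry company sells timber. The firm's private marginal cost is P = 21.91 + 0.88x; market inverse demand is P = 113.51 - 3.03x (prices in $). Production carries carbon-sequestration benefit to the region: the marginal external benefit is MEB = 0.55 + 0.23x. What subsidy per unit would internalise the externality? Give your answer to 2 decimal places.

subsidy = $6.31 per unit

Social marginal cost = private MC − MEB = 21.36 + 0.65x.
Set SMC = demand: 21.36 + 0.65x = 113.51 - 3.03x → x* = 25.0408.
The Pigouvian subsidy equals MEB at x*: 0.55 + 0.23×25.0408 = 6.3094.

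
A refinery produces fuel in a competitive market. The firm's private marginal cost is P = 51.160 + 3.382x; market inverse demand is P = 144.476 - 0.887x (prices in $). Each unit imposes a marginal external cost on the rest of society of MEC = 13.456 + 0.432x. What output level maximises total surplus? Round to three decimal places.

x* = 16.988

Social marginal cost = private MC + MEC = 64.616 + 3.814x.
Set SMC = demand: 64.616 + 3.814x = 144.476 - 0.887x → x* = 16.9879.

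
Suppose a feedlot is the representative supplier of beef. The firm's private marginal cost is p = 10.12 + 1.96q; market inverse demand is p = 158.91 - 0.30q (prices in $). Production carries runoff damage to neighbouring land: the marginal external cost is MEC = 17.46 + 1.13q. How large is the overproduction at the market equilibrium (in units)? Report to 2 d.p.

27.10 units

Market equilibrium (private): 10.12 + 1.96q = 158.91 - 0.30q → q_m = 65.8363.
Social marginal cost = private MC + MEC = 27.58 + 3.09q.
Set SMC = demand: 27.58 + 3.09q = 158.91 - 0.30q → q* = 38.7404.
Gap = |65.8363 − 38.7404| = 27.0959.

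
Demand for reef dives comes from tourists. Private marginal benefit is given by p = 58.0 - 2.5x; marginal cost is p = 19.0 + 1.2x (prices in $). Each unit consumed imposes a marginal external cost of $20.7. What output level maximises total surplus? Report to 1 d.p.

x* = 4.9

Social marginal benefit = demand − MEC = 37.3 - 2.5x.
Set SMB = MC: 37.3 - 2.5x = 19.0 + 1.2x → x* = 4.9459.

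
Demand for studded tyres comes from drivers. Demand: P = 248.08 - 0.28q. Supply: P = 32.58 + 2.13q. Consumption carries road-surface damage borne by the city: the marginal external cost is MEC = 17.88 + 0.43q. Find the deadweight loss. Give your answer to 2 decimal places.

Market equilibrium (private): 32.58 + 2.13q = 248.08 - 0.28q → q_m = 89.4191.
Social marginal benefit = demand − MEC = 230.20 - 0.71q.
Set SMB = MC: 230.20 - 0.71q = 32.58 + 2.13q → q* = 69.5845.
Height of the DWL triangle at q_m is MC(q_m) − SMB(q_m) = MEC(q_m) = 56.3302.
DWL = ½ × 19.8346 × 56.3302 = 558.6435.

DWL = 558.64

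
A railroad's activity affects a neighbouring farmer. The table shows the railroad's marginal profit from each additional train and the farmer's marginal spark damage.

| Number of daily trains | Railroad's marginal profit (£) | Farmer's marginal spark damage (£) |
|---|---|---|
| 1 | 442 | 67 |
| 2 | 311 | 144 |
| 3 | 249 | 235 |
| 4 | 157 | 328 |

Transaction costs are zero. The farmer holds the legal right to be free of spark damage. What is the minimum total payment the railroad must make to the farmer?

£446

Efficient level: marginal profit ≥ marginal spark damage through level 3, so k* = 3.
With the farmer holding the right, the railroad must at least compensate total damage at k*: 67 + 144 + 235 = 446.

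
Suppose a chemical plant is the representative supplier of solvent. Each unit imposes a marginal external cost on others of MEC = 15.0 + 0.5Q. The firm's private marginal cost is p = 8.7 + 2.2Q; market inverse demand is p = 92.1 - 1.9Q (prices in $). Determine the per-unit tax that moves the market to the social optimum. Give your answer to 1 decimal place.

tax = $22.4 per unit

Social marginal cost = private MC + MEC = 23.7 + 2.7Q.
Set SMC = demand: 23.7 + 2.7Q = 92.1 - 1.9Q → Q* = 14.8696.
The Pigouvian tax equals MEC at Q*: 15.0 + 0.5×14.8696 = 22.4348.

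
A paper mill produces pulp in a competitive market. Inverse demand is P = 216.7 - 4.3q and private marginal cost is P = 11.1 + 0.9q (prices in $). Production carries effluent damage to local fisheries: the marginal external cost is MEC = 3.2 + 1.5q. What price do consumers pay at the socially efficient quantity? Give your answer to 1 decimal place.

Social marginal cost = private MC + MEC = 14.3 + 2.4q.
Set SMC = demand: 14.3 + 2.4q = 216.7 - 4.3q → q* = 30.2090.
Consumer price on the demand curve at q*: 216.7 − 4.3×30.2090 = 86.8013.

P = $86.8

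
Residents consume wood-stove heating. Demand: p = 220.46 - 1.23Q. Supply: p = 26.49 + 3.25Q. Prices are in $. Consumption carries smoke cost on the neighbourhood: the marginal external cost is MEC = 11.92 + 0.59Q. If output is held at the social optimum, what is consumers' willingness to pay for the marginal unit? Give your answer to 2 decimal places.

Social marginal benefit = demand − MEC = 208.54 - 1.82Q.
Set SMB = MC: 208.54 - 1.82Q = 26.49 + 3.25Q → Q* = 35.9073.
Consumer price on the demand curve at Q*: 220.46 − 1.23×35.9073 = 176.2940.

P = $176.29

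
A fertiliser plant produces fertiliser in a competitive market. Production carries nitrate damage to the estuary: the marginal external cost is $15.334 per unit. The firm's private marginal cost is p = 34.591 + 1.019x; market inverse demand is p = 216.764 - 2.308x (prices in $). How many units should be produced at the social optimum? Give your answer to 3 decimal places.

x* = 50.147

Social marginal cost = private MC + MEC = 49.925 + 1.019x.
Set SMC = demand: 49.925 + 1.019x = 216.764 - 2.308x → x* = 50.1470.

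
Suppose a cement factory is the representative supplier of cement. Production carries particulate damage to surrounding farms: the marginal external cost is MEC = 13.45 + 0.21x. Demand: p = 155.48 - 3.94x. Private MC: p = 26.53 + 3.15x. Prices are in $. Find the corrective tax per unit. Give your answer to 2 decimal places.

tax = $16.77 per unit

Social marginal cost = private MC + MEC = 39.98 + 3.36x.
Set SMC = demand: 39.98 + 3.36x = 155.48 - 3.94x → x* = 15.8219.
The Pigouvian tax equals MEC at x*: 13.45 + 0.21×15.8219 = 16.7726.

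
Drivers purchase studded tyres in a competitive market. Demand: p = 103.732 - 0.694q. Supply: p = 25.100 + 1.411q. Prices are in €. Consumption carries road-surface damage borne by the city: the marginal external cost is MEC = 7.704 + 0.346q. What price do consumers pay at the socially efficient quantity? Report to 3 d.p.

Social marginal benefit = demand − MEC = 96.028 - 1.040q.
Set SMB = MC: 96.028 - 1.040q = 25.100 + 1.411q → q* = 28.9384.
Consumer price on the demand curve at q*: 103.732 − 0.694×28.9384 = 83.6488.

P = €83.649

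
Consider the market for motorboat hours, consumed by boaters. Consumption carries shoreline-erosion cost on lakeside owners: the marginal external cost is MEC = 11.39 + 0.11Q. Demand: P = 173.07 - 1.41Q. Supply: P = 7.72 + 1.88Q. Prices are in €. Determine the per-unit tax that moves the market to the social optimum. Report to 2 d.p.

tax = €16.37 per unit

Social marginal benefit = demand − MEC = 161.68 - 1.52Q.
Set SMB = MC: 161.68 - 1.52Q = 7.72 + 1.88Q → Q* = 45.2824.
The Pigouvian tax equals MEC at Q*: 11.39 + 0.11×45.2824 = 16.3711.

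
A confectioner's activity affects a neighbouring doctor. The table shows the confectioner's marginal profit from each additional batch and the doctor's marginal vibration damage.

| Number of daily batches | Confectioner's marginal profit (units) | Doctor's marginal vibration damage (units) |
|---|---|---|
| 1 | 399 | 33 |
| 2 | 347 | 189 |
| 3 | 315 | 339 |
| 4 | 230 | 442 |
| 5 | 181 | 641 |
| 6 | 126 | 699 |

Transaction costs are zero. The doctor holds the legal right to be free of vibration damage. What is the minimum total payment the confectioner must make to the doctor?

Efficient level: marginal profit ≥ marginal vibration damage through level 2, so k* = 2.
With the doctor holding the right, the confectioner must at least compensate total damage at k*: 33 + 189 = 222.

222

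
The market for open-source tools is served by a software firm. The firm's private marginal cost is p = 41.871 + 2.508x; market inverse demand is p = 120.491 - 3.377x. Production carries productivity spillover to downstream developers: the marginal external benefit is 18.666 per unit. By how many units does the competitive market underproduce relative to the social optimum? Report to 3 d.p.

Market equilibrium (private): 41.871 + 2.508x = 120.491 - 3.377x → x_m = 13.3594.
Social marginal cost = private MC − MEB = 23.205 + 2.508x.
Set SMC = demand: 23.205 + 2.508x = 120.491 - 3.377x → x* = 16.5312.
Gap = |13.3594 − 16.5312| = 3.1718.

3.172 units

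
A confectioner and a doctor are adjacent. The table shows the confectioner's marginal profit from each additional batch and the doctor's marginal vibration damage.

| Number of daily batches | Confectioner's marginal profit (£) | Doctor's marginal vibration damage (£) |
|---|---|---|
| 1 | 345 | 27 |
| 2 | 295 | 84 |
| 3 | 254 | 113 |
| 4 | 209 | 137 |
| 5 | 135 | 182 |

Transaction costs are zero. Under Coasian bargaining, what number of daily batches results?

4

Bargaining reaches the level where marginal profit last exceeds marginal vibration damage.
That holds through level 4 (209 ≥ 137) but not at 5 (135 < 182).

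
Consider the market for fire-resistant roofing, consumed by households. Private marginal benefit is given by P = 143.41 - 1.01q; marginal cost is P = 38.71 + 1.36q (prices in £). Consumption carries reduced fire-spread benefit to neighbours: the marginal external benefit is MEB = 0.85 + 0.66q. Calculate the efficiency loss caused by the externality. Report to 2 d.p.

DWL = £263.28

Market equilibrium (private): 38.71 + 1.36q = 143.41 - 1.01q → q_m = 44.1772.
Social marginal benefit = demand + MEB = 144.26 - 0.35q.
Set SMB = MC: 144.26 - 0.35q = 38.71 + 1.36q → q* = 61.7251.
The welfare-loss triangle has base |q_m − q*| and height MEB(q_m) (the vertical gap between SMB and MC is zero at q* and MEB at q_m).
DWL = ½ × 17.5479 × 30.0070 = 263.2799.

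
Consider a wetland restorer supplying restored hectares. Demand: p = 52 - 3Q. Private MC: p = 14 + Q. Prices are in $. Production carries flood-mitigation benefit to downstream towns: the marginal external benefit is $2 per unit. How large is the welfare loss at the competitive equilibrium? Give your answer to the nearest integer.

Market equilibrium (private): 14 + Q = 52 - 3Q → Q_m = 9.5000.
Social marginal cost = private MC − MEB = 12 + Q.
Set SMC = demand: 12 + Q = 52 - 3Q → Q* = 10.0000.
Height of the DWL triangle at Q_m is demand(Q_m) − SMC(Q_m) = MEB(Q_m) = 2.0000.
DWL = ½ × 0.5000 × 2.0000 = 0.5000.

DWL = $1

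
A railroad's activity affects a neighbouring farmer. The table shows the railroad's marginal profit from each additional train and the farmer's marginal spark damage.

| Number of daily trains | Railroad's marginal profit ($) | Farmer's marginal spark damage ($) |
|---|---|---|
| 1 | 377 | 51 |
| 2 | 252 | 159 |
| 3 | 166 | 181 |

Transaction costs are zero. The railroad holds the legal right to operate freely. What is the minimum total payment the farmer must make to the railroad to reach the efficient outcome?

$166

Left alone the railroad would choose level 3 (marginal profit stays positive).
Efficient level: k* = 2 (marginal profit ≥ marginal spark damage through 2).
The farmer must at least cover the railroad's forgone profit from cutting 3→2: 166 = 166.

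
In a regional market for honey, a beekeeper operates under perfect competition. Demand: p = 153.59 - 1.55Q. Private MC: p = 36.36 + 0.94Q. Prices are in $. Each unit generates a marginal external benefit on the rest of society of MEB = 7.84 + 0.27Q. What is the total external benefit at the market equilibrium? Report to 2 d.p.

$668.34

Market equilibrium (private): 36.36 + 0.94Q = 153.59 - 1.55Q → Q_m = 47.0803.
Total external benefit = ∫₀^{Q_m} (7.84 + 0.27Q) dQ = 7.84×47.0803 + ½×0.27×47.0803² = 668.3444.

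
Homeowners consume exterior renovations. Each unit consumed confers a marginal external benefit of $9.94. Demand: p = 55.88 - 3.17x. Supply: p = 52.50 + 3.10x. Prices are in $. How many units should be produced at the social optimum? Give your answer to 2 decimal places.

x* = 2.12

Social marginal benefit = demand + MEB = 65.82 - 3.17x.
Set SMB = MC: 65.82 - 3.17x = 52.50 + 3.10x → x* = 2.1244.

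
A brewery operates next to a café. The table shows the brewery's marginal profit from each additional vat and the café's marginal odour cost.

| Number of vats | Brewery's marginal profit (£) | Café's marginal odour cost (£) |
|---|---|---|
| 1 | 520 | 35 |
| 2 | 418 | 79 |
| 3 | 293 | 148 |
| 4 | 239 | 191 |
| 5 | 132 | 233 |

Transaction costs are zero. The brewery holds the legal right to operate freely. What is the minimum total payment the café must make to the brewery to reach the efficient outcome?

£132

Left alone the brewery would choose level 5 (marginal profit stays positive).
Efficient level: k* = 4 (marginal profit ≥ marginal odour cost through 4).
The café must at least cover the brewery's forgone profit from cutting 5→4: 132 = 132.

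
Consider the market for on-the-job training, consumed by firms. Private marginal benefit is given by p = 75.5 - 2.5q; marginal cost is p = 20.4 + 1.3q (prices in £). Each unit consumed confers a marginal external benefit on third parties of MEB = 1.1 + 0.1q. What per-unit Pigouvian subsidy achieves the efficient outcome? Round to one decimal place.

subsidy = £2.6 per unit

Social marginal benefit = demand + MEB = 76.6 - 2.4q.
Set SMB = MC: 76.6 - 2.4q = 20.4 + 1.3q → q* = 15.1892.
The Pigouvian subsidy equals MEB at q*: 1.1 + 0.1×15.1892 = 2.6189.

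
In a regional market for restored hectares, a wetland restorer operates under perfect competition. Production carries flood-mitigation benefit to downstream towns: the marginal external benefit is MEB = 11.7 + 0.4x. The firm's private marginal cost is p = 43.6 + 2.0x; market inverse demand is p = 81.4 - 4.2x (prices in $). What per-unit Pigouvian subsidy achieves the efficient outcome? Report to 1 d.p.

Social marginal cost = private MC − MEB = 31.9 + 1.6x.
Set SMC = demand: 31.9 + 1.6x = 81.4 - 4.2x → x* = 8.5345.
The Pigouvian subsidy equals MEB at x*: 11.7 + 0.4×8.5345 = 15.1138.

subsidy = $15.1 per unit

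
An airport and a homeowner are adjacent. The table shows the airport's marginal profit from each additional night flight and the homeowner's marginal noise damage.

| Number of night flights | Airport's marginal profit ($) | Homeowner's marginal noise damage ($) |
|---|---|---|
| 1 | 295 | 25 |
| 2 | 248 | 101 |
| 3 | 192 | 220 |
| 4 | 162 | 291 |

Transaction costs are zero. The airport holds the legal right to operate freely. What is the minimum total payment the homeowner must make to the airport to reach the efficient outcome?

$354

Left alone the airport would choose level 4 (marginal profit stays positive).
Efficient level: k* = 2 (marginal profit ≥ marginal noise damage through 2).
The homeowner must at least cover the airport's forgone profit from cutting 4→2: 192 + 162 = 354.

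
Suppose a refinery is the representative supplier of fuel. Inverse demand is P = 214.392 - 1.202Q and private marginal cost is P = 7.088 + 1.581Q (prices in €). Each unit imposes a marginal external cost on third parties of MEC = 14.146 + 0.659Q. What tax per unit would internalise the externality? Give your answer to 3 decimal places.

Social marginal cost = private MC + MEC = 21.234 + 2.240Q.
Set SMC = demand: 21.234 + 2.240Q = 214.392 - 1.202Q → Q* = 56.1180.
The Pigouvian tax equals MEC at Q*: 14.146 + 0.659×56.1180 = 51.1278.

tax = €51.128 per unit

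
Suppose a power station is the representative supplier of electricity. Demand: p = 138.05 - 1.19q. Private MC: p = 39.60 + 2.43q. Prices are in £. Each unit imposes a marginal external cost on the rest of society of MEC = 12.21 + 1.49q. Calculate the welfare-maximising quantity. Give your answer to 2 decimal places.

q* = 16.88

Social marginal cost = private MC + MEC = 51.81 + 3.92q.
Set SMC = demand: 51.81 + 3.92q = 138.05 - 1.19q → q* = 16.8767.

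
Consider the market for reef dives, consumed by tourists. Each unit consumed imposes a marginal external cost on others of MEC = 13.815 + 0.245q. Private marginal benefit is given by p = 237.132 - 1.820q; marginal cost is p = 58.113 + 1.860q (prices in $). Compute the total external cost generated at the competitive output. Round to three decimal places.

Market equilibrium (private): 58.113 + 1.860q = 237.132 - 1.820q → q_m = 48.6465.
Total external cost = ∫₀^{q_m} (13.815 + 0.245q) dq = 13.815×48.6465 + ½×0.245×48.6465² = 961.9454.

$961.945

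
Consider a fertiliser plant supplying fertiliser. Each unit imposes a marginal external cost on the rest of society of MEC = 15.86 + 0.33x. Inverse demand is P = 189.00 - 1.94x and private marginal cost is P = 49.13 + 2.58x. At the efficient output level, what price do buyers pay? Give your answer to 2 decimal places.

P = 139.40

Social marginal cost = private MC + MEC = 64.99 + 2.91x.
Set SMC = demand: 64.99 + 2.91x = 189.00 - 1.94x → x* = 25.5691.
Consumer price on the demand curve at x*: 189.00 − 1.94×25.5691 = 139.3959.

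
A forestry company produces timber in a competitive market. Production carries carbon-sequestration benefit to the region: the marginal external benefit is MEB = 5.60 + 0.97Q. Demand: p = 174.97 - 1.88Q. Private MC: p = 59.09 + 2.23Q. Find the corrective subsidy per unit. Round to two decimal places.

Social marginal cost = private MC − MEB = 53.49 + 1.26Q.
Set SMC = demand: 53.49 + 1.26Q = 174.97 - 1.88Q → Q* = 38.6879.
The Pigouvian subsidy equals MEB at Q*: 5.60 + 0.97×38.6879 = 43.1273.

subsidy = 43.13 per unit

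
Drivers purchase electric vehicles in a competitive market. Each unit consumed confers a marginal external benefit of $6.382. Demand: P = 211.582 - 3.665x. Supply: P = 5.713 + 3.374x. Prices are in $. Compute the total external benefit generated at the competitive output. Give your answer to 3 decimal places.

Market equilibrium (private): 5.713 + 3.374x = 211.582 - 3.665x → x_m = 29.2469.
Total external benefit = MEB × x_m = 6.382 × 29.2469 = 186.6537.

$186.654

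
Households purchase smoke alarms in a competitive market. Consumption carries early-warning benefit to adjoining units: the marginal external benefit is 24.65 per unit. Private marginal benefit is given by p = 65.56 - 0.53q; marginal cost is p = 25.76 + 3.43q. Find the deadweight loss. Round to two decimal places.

DWL = 76.72

Market equilibrium (private): 25.76 + 3.43q = 65.56 - 0.53q → q_m = 10.0505.
Social marginal benefit = demand + MEB = 90.21 - 0.53q.
Set SMB = MC: 90.21 - 0.53q = 25.76 + 3.43q → q* = 16.2753.
The loss is the area between SMB and MC from q* to q_m; with linear curves that's a triangle of height MEB(q_m).
DWL = ½ × 6.2248 × 24.6500 = 76.7207.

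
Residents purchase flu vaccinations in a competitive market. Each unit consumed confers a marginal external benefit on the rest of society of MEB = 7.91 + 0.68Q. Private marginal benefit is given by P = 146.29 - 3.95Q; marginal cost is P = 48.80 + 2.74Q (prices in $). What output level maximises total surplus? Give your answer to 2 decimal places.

Q* = 17.54

Social marginal benefit = demand + MEB = 154.20 - 3.27Q.
Set SMB = MC: 154.20 - 3.27Q = 48.80 + 2.74Q → Q* = 17.5374.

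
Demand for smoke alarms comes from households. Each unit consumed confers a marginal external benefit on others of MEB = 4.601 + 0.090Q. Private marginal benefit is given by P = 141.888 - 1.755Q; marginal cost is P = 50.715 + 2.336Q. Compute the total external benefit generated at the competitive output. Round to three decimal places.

Market equilibrium (private): 50.715 + 2.336Q = 141.888 - 1.755Q → Q_m = 22.2862.
Total external benefit = ∫₀^{Q_m} (4.601 + 0.090Q) dQ = 4.601×22.2862 + ½×0.090×22.2862² = 124.8892.

124.889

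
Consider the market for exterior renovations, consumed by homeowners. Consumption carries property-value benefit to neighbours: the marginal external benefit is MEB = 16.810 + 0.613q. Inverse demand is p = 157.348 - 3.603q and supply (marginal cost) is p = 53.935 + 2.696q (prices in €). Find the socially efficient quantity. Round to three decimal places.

q* = 21.144

Social marginal benefit = demand + MEB = 174.158 - 2.990q.
Set SMB = MC: 174.158 - 2.990q = 53.935 + 2.696q → q* = 21.1437.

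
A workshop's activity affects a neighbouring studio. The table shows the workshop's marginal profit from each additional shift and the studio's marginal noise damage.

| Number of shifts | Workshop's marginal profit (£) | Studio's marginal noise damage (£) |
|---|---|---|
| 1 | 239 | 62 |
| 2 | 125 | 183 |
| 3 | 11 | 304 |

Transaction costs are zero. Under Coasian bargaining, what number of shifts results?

1

Bargaining reaches the level where marginal profit last exceeds marginal noise damage.
That holds through level 1 (239 ≥ 62) but not at 2 (125 < 183).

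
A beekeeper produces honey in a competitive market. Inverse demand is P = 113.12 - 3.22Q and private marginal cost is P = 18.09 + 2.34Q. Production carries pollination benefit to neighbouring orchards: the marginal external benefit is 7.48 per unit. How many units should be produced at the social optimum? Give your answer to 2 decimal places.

Q* = 18.44

Social marginal cost = private MC − MEB = 10.61 + 2.34Q.
Set SMC = demand: 10.61 + 2.34Q = 113.12 - 3.22Q → Q* = 18.4371.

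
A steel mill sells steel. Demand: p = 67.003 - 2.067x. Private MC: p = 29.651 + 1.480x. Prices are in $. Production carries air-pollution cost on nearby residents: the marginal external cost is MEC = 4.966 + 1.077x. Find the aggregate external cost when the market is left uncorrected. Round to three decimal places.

$112.011

Market equilibrium (private): 29.651 + 1.480x = 67.003 - 2.067x → x_m = 10.5306.
Total external cost = ∫₀^{x_m} (4.966 + 1.077x) dx = 4.966×10.5306 + ½×1.077×10.5306² = 112.0111.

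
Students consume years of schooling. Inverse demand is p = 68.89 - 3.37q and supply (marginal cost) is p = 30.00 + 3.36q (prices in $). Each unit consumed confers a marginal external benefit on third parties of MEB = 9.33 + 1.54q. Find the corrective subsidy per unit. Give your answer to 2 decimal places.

subsidy = $23.64 per unit

Social marginal benefit = demand + MEB = 78.22 - 1.83q.
Set SMB = MC: 78.22 - 1.83q = 30.00 + 3.36q → q* = 9.2909.
The Pigouvian subsidy equals MEB at q*: 9.33 + 1.54×9.2909 = 23.6380.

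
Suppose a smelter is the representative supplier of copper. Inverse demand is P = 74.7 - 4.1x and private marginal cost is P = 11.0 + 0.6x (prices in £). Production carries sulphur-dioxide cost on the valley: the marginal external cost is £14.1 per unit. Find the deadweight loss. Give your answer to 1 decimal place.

DWL = £21.2

Market equilibrium (private): 11.0 + 0.6x = 74.7 - 4.1x → x_m = 13.5532.
Social marginal cost = private MC + MEC = 25.1 + 0.6x.
Set SMC = demand: 25.1 + 0.6x = 74.7 - 4.1x → x* = 10.5532.
The loss is the area between SMC and demand from x* to x_m; with linear curves that's a triangle of height MEC(x_m).
DWL = ½ × 3.0000 × 14.1000 = 21.1500.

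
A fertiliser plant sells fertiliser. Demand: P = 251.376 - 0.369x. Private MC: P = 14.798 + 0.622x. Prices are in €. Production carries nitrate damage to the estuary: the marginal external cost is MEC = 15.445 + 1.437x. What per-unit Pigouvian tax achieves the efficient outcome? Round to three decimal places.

Social marginal cost = private MC + MEC = 30.243 + 2.059x.
Set SMC = demand: 30.243 + 2.059x = 251.376 - 0.369x → x* = 91.0762.
The Pigouvian tax equals MEC at x*: 15.445 + 1.437×91.0762 = 146.3215.

tax = €146.321 per unit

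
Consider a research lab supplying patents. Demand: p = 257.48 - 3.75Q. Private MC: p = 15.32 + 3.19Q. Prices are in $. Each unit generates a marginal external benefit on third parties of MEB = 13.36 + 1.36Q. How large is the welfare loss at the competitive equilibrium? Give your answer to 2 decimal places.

Market equilibrium (private): 15.32 + 3.19Q = 257.48 - 3.75Q → Q_m = 34.8934.
Social marginal cost = private MC − MEB = 1.96 + 1.83Q.
Set SMC = demand: 1.96 + 1.83Q = 257.48 - 3.75Q → Q* = 45.7921.
Height of the DWL triangle at Q_m is demand(Q_m) − SMC(Q_m) = MEB(Q_m) = 60.8150.
DWL = ½ × 10.8987 × 60.8150 = 331.4022.

DWL = $331.40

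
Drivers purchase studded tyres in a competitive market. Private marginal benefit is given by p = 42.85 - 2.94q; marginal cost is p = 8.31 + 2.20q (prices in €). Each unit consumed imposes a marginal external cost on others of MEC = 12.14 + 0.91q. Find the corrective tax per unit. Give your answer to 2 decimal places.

tax = €15.51 per unit

Social marginal benefit = demand − MEC = 30.71 - 3.85q.
Set SMB = MC: 30.71 - 3.85q = 8.31 + 2.20q → q* = 3.7025.
The Pigouvian tax equals MEC at q*: 12.14 + 0.91×3.7025 = 15.5093.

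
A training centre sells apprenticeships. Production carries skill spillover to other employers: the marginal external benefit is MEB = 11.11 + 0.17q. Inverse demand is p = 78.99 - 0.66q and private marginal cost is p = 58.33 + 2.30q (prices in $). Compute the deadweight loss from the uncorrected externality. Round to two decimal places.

Market equilibrium (private): 58.33 + 2.30q = 78.99 - 0.66q → q_m = 6.9797.
Social marginal cost = private MC − MEB = 47.22 + 2.13q.
Set SMC = demand: 47.22 + 2.13q = 78.99 - 0.66q → q* = 11.3871.
The loss is the area between SMC and demand from q* to q_m; with linear curves that's a triangle of height MEB(q_m).
DWL = ½ × 4.4074 × 12.2966 = 27.0980.

DWL = $27.10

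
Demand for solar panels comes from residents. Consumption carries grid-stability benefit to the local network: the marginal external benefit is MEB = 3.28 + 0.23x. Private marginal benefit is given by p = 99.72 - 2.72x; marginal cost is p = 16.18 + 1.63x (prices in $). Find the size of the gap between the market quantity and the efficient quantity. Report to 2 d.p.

1.87 units

Market equilibrium (private): 16.18 + 1.63x = 99.72 - 2.72x → x_m = 19.2046.
Social marginal benefit = demand + MEB = 103.00 - 2.49x.
Set SMB = MC: 103.00 - 2.49x = 16.18 + 1.63x → x* = 21.0728.
Gap = |19.2046 − 21.0728| = 1.8682.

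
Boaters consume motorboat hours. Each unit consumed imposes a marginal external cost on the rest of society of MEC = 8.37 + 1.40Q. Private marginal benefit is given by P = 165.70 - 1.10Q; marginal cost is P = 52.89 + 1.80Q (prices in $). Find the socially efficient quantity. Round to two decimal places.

Q* = 24.29

Social marginal benefit = demand − MEC = 157.33 - 2.50Q.
Set SMB = MC: 157.33 - 2.50Q = 52.89 + 1.80Q → Q* = 24.2884.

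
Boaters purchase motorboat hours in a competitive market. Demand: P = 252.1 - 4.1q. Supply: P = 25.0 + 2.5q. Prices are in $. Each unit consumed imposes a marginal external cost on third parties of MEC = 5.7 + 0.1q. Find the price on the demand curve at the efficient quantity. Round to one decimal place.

Social marginal benefit = demand − MEC = 246.4 - 4.2q.
Set SMB = MC: 246.4 - 4.2q = 25.0 + 2.5q → q* = 33.0448.
Consumer price on the demand curve at q*: 252.1 − 4.1×33.0448 = 116.6163.

P = $116.6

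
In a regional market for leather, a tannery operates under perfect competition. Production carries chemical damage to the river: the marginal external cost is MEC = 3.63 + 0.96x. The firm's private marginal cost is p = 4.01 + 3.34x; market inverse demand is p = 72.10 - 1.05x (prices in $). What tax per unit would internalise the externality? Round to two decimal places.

tax = $15.20 per unit

Social marginal cost = private MC + MEC = 7.64 + 4.30x.
Set SMC = demand: 7.64 + 4.30x = 72.10 - 1.05x → x* = 12.0486.
The Pigouvian tax equals MEC at x*: 3.63 + 0.96×12.0486 = 15.1967.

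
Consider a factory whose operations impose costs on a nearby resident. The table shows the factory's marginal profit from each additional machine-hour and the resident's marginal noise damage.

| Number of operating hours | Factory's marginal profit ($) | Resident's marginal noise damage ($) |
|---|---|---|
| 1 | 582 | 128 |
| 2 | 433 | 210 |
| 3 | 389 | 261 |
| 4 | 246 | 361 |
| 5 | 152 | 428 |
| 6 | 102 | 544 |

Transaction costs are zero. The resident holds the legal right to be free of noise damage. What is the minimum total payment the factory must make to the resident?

Efficient level: marginal profit ≥ marginal noise damage through level 3, so k* = 3.
With the resident holding the right, the factory must at least compensate total damage at k*: 128 + 210 + 261 = 599.

$599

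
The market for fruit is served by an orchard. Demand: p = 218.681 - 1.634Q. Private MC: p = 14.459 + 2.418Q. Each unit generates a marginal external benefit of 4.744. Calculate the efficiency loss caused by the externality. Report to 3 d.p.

Market equilibrium (private): 14.459 + 2.418Q = 218.681 - 1.634Q → Q_m = 50.4003.
Social marginal cost = private MC − MEB = 9.715 + 2.418Q.
Set SMC = demand: 9.715 + 2.418Q = 218.681 - 1.634Q → Q* = 51.5711.
Between Q* and Q_m the wedge demand − SMC runs linearly from 0 to MEB(Q_m), so the loss is a triangle.
DWL = ½ × 1.1708 × 4.7440 = 2.7771.

DWL = 2.777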